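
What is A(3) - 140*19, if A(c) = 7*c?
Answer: -2639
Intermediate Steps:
A(3) - 140*19 = 7*3 - 140*19 = 21 - 2660 = -2639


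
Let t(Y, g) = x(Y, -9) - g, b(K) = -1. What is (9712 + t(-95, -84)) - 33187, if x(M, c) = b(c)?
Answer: -23392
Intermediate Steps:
x(M, c) = -1
t(Y, g) = -1 - g
(9712 + t(-95, -84)) - 33187 = (9712 + (-1 - 1*(-84))) - 33187 = (9712 + (-1 + 84)) - 33187 = (9712 + 83) - 33187 = 9795 - 33187 = -23392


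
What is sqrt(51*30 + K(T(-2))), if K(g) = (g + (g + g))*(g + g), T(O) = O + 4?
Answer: sqrt(1554) ≈ 39.421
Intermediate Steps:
T(O) = 4 + O
K(g) = 6*g**2 (K(g) = (g + 2*g)*(2*g) = (3*g)*(2*g) = 6*g**2)
sqrt(51*30 + K(T(-2))) = sqrt(51*30 + 6*(4 - 2)**2) = sqrt(1530 + 6*2**2) = sqrt(1530 + 6*4) = sqrt(1530 + 24) = sqrt(1554)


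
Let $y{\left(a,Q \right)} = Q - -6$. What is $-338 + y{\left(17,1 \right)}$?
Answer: $-331$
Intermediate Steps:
$y{\left(a,Q \right)} = 6 + Q$ ($y{\left(a,Q \right)} = Q + 6 = 6 + Q$)
$-338 + y{\left(17,1 \right)} = -338 + \left(6 + 1\right) = -338 + 7 = -331$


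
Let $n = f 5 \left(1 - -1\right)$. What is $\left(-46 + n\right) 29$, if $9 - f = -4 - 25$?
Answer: $9686$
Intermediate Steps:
$f = 38$ ($f = 9 - \left(-4 - 25\right) = 9 - -29 = 9 + 29 = 38$)
$n = 380$ ($n = 38 \cdot 5 \left(1 - -1\right) = 190 \left(1 + 1\right) = 190 \cdot 2 = 380$)
$\left(-46 + n\right) 29 = \left(-46 + 380\right) 29 = 334 \cdot 29 = 9686$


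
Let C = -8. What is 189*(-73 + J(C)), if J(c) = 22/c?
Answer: -57267/4 ≈ -14317.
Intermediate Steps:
189*(-73 + J(C)) = 189*(-73 + 22/(-8)) = 189*(-73 + 22*(-⅛)) = 189*(-73 - 11/4) = 189*(-303/4) = -57267/4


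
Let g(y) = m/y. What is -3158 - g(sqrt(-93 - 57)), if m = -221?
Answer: -3158 - 221*I*sqrt(6)/30 ≈ -3158.0 - 18.045*I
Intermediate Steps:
g(y) = -221/y
-3158 - g(sqrt(-93 - 57)) = -3158 - (-221)/(sqrt(-93 - 57)) = -3158 - (-221)/(sqrt(-150)) = -3158 - (-221)/(5*I*sqrt(6)) = -3158 - (-221)*(-I*sqrt(6)/30) = -3158 - 221*I*sqrt(6)/30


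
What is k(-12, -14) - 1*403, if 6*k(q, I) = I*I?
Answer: -1111/3 ≈ -370.33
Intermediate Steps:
k(q, I) = I²/6 (k(q, I) = (I*I)/6 = I²/6)
k(-12, -14) - 1*403 = (⅙)*(-14)² - 1*403 = (⅙)*196 - 403 = 98/3 - 403 = -1111/3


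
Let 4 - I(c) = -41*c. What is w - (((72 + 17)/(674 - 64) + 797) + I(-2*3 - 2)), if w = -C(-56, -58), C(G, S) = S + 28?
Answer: -270319/610 ≈ -443.15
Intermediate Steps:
C(G, S) = 28 + S
I(c) = 4 + 41*c (I(c) = 4 - (-41)*c = 4 + 41*c)
w = 30 (w = -(28 - 58) = -1*(-30) = 30)
w - (((72 + 17)/(674 - 64) + 797) + I(-2*3 - 2)) = 30 - (((72 + 17)/(674 - 64) + 797) + (4 + 41*(-2*3 - 2))) = 30 - ((89/610 + 797) + (4 + 41*(-6 - 2))) = 30 - ((89*(1/610) + 797) + (4 + 41*(-8))) = 30 - ((89/610 + 797) + (4 - 328)) = 30 - (486259/610 - 324) = 30 - 1*288619/610 = 30 - 288619/610 = -270319/610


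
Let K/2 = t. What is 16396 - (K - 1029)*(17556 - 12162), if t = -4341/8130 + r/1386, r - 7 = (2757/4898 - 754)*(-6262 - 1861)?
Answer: -346712018860591/8242465 ≈ -4.2064e+7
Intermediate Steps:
r = 29976625491/4898 (r = 7 + (2757/4898 - 754)*(-6262 - 1861) = 7 + (2757*(1/4898) - 754)*(-8123) = 7 + (2757/4898 - 754)*(-8123) = 7 - 3690335/4898*(-8123) = 7 + 29976591205/4898 = 29976625491/4898 ≈ 6.1202e+6)
t = 13537805322649/3066196980 (t = -4341/8130 + (29976625491/4898)/1386 = -4341*1/8130 + (29976625491/4898)*(1/1386) = -1447/2710 + 9992208497/2262876 = 13537805322649/3066196980 ≈ 4415.2)
K = 13537805322649/1533098490 (K = 2*(13537805322649/3066196980) = 13537805322649/1533098490 ≈ 8830.4)
16396 - (K - 1029)*(17556 - 12162) = 16396 - (13537805322649/1533098490 - 1029)*(17556 - 12162) = 16396 - 11960246976439*5394/1533098490 = 16396 - 1*346847162316731/8242465 = 16396 - 346847162316731/8242465 = -346712018860591/8242465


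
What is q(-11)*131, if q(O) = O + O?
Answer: -2882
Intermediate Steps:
q(O) = 2*O
q(-11)*131 = (2*(-11))*131 = -22*131 = -2882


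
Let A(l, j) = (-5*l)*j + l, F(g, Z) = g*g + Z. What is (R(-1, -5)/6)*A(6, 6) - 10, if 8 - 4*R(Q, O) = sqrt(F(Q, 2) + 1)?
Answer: -107/2 ≈ -53.500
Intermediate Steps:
F(g, Z) = Z + g**2 (F(g, Z) = g**2 + Z = Z + g**2)
R(Q, O) = 2 - sqrt(3 + Q**2)/4 (R(Q, O) = 2 - sqrt((2 + Q**2) + 1)/4 = 2 - sqrt(3 + Q**2)/4)
A(l, j) = l - 5*j*l (A(l, j) = -5*j*l + l = l - 5*j*l)
(R(-1, -5)/6)*A(6, 6) - 10 = ((2 - sqrt(3 + (-1)**2)/4)/6)*(6*(1 - 5*6)) - 10 = ((2 - sqrt(3 + 1)/4)/6)*(6*(1 - 30)) - 10 = ((2 - sqrt(4)/4)/6)*(6*(-29)) - 10 = ((2 - 1/4*2)/6)*(-174) - 10 = ((2 - 1/2)/6)*(-174) - 10 = ((1/6)*(3/2))*(-174) - 10 = (1/4)*(-174) - 10 = -87/2 - 10 = -107/2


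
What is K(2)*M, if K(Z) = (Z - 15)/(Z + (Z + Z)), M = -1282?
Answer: 8333/3 ≈ 2777.7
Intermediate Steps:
K(Z) = (-15 + Z)/(3*Z) (K(Z) = (-15 + Z)/(Z + 2*Z) = (-15 + Z)/((3*Z)) = (-15 + Z)*(1/(3*Z)) = (-15 + Z)/(3*Z))
K(2)*M = ((⅓)*(-15 + 2)/2)*(-1282) = ((⅓)*(½)*(-13))*(-1282) = -13/6*(-1282) = 8333/3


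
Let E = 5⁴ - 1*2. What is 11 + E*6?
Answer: 3749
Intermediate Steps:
E = 623 (E = 625 - 2 = 623)
11 + E*6 = 11 + 623*6 = 11 + 3738 = 3749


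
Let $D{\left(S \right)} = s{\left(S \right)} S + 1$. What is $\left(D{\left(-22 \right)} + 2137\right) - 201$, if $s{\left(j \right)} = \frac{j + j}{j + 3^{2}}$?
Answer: $\frac{24213}{13} \approx 1862.5$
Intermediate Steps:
$s{\left(j \right)} = \frac{2 j}{9 + j}$ ($s{\left(j \right)} = \frac{2 j}{j + 9} = \frac{2 j}{9 + j}$)
$D{\left(S \right)} = 1 + \frac{2 S^{2}}{9 + S}$ ($D{\left(S \right)} = \frac{2 S}{9 + S} S + 1 = \frac{2 S^{2}}{9 + S} + 1 = 1 + \frac{2 S^{2}}{9 + S}$)
$\left(D{\left(-22 \right)} + 2137\right) - 201 = \left(\frac{9 - 22 + 2 \left(-22\right)^{2}}{9 - 22} + 2137\right) - 201 = \left(\frac{9 - 22 + 2 \cdot 484}{-13} + 2137\right) - 201 = \left(- \frac{9 - 22 + 968}{13} + 2137\right) - 201 = \left(\left(- \frac{1}{13}\right) 955 + 2137\right) - 201 = \left(- \frac{955}{13} + 2137\right) - 201 = \frac{26826}{13} - 201 = \frac{24213}{13}$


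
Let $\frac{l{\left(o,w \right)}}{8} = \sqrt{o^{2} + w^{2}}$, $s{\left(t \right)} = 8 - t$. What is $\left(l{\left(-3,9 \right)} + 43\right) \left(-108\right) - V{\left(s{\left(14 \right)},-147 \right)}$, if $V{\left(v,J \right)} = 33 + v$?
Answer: $-4671 - 2592 \sqrt{10} \approx -12868.0$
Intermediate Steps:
$l{\left(o,w \right)} = 8 \sqrt{o^{2} + w^{2}}$
$\left(l{\left(-3,9 \right)} + 43\right) \left(-108\right) - V{\left(s{\left(14 \right)},-147 \right)} = \left(8 \sqrt{\left(-3\right)^{2} + 9^{2}} + 43\right) \left(-108\right) - \left(33 + \left(8 - 14\right)\right) = \left(8 \sqrt{9 + 81} + 43\right) \left(-108\right) - \left(33 + \left(8 - 14\right)\right) = \left(8 \sqrt{90} + 43\right) \left(-108\right) - \left(33 - 6\right) = \left(8 \cdot 3 \sqrt{10} + 43\right) \left(-108\right) - 27 = \left(24 \sqrt{10} + 43\right) \left(-108\right) - 27 = \left(43 + 24 \sqrt{10}\right) \left(-108\right) - 27 = \left(-4644 - 2592 \sqrt{10}\right) - 27 = -4671 - 2592 \sqrt{10}$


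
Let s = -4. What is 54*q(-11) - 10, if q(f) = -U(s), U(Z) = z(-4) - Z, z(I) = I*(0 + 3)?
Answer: 422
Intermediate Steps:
z(I) = 3*I (z(I) = I*3 = 3*I)
U(Z) = -12 - Z (U(Z) = 3*(-4) - Z = -12 - Z)
q(f) = 8 (q(f) = -(-12 - 1*(-4)) = -(-12 + 4) = -1*(-8) = 8)
54*q(-11) - 10 = 54*8 - 10 = 432 - 10 = 422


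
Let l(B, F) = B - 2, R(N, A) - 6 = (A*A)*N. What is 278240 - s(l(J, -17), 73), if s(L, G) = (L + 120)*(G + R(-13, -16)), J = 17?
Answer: 716855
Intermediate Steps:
R(N, A) = 6 + N*A² (R(N, A) = 6 + (A*A)*N = 6 + A²*N = 6 + N*A²)
l(B, F) = -2 + B
s(L, G) = (-3322 + G)*(120 + L) (s(L, G) = (L + 120)*(G + (6 - 13*(-16)²)) = (120 + L)*(G + (6 - 13*256)) = (120 + L)*(G + (6 - 3328)) = (120 + L)*(G - 3322) = (120 + L)*(-3322 + G) = (-3322 + G)*(120 + L))
278240 - s(l(J, -17), 73) = 278240 - (-398640 - 3322*(-2 + 17) + 120*73 + 73*(-2 + 17)) = 278240 - (-398640 - 3322*15 + 8760 + 73*15) = 278240 - (-398640 - 49830 + 8760 + 1095) = 278240 - 1*(-438615) = 278240 + 438615 = 716855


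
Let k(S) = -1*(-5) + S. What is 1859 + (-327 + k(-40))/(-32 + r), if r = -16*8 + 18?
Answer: 132170/71 ≈ 1861.5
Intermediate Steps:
k(S) = 5 + S
r = -110 (r = -128 + 18 = -110)
1859 + (-327 + k(-40))/(-32 + r) = 1859 + (-327 + (5 - 40))/(-32 - 110) = 1859 + (-327 - 35)/(-142) = 1859 - 362*(-1/142) = 1859 + 181/71 = 132170/71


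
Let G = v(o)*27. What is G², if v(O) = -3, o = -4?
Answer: 6561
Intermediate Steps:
G = -81 (G = -3*27 = -81)
G² = (-81)² = 6561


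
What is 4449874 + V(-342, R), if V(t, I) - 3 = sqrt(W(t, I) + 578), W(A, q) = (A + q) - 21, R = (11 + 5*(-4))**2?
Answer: 4449877 + 2*sqrt(74) ≈ 4.4499e+6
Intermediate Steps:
R = 81 (R = (11 - 20)**2 = (-9)**2 = 81)
W(A, q) = -21 + A + q
V(t, I) = 3 + sqrt(557 + I + t) (V(t, I) = 3 + sqrt((-21 + t + I) + 578) = 3 + sqrt((-21 + I + t) + 578) = 3 + sqrt(557 + I + t))
4449874 + V(-342, R) = 4449874 + (3 + sqrt(557 + 81 - 342)) = 4449874 + (3 + sqrt(296)) = 4449874 + (3 + 2*sqrt(74)) = 4449877 + 2*sqrt(74)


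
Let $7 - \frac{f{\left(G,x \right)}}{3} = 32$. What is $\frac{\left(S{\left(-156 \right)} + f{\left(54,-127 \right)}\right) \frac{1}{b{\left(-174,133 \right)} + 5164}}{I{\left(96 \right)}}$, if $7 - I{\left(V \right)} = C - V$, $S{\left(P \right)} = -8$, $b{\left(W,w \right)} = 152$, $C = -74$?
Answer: $- \frac{83}{940932} \approx -8.821 \cdot 10^{-5}$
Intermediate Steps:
$f{\left(G,x \right)} = -75$ ($f{\left(G,x \right)} = 21 - 96 = -75$)
$I{\left(V \right)} = 81 + V$ ($I{\left(V \right)} = 7 - \left(-74 - V\right) = 7 + \left(74 + V\right) = 81 + V$)
$\frac{\left(S{\left(-156 \right)} + f{\left(54,-127 \right)}\right) \frac{1}{b{\left(-174,133 \right)} + 5164}}{I{\left(96 \right)}} = \frac{\left(-8 - 75\right) \frac{1}{152 + 5164}}{81 + 96} = \frac{\left(-83\right) \frac{1}{5316}}{177} = \left(-83\right) \frac{1}{5316} \cdot \frac{1}{177} = \left(- \frac{83}{5316}\right) \frac{1}{177} = - \frac{83}{940932}$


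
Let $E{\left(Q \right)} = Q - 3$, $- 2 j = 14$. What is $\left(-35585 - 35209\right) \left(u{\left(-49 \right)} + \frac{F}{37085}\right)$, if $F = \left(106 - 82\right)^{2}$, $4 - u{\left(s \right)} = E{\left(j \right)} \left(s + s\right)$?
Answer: $\frac{2562345220896}{37085} \approx 6.9094 \cdot 10^{7}$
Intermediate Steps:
$j = -7$ ($j = \left(- \frac{1}{2}\right) 14 = -7$)
$E{\left(Q \right)} = -3 + Q$ ($E{\left(Q \right)} = Q - 3 = -3 + Q$)
$u{\left(s \right)} = 4 + 20 s$ ($u{\left(s \right)} = 4 - \left(-3 - 7\right) \left(s + s\right) = 4 - - 10 \cdot 2 s = 4 - - 20 s = 4 + 20 s$)
$F = 576$ ($F = 24^{2} = 576$)
$\left(-35585 - 35209\right) \left(u{\left(-49 \right)} + \frac{F}{37085}\right) = \left(-35585 - 35209\right) \left(\left(4 + 20 \left(-49\right)\right) + \frac{576}{37085}\right) = - 70794 \left(\left(4 - 980\right) + 576 \cdot \frac{1}{37085}\right) = - 70794 \left(-976 + \frac{576}{37085}\right) = \left(-70794\right) \left(- \frac{36194384}{37085}\right) = \frac{2562345220896}{37085}$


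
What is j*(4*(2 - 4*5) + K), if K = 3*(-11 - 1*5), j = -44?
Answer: 5280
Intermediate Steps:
K = -48 (K = 3*(-11 - 5) = 3*(-16) = -48)
j*(4*(2 - 4*5) + K) = -44*(4*(2 - 4*5) - 48) = -44*(4*(2 - 20) - 48) = -44*(4*(-18) - 48) = -44*(-72 - 48) = -44*(-120) = 5280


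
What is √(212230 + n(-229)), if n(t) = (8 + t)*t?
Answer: √262839 ≈ 512.68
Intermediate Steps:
n(t) = t*(8 + t)
√(212230 + n(-229)) = √(212230 - 229*(8 - 229)) = √(212230 - 229*(-221)) = √(212230 + 50609) = √262839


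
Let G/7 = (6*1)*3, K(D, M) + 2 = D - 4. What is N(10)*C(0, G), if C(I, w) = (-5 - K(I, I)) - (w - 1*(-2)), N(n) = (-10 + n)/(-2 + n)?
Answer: 0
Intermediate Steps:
N(n) = (-10 + n)/(-2 + n)
K(D, M) = -6 + D (K(D, M) = -2 + (D - 4) = -2 + (-4 + D) = -6 + D)
G = 126 (G = 7*((6*1)*3) = 7*(6*3) = 7*18 = 126)
C(I, w) = -1 - I - w (C(I, w) = (-5 - (-6 + I)) - (w - 1*(-2)) = (-5 + (6 - I)) - (w + 2) = (1 - I) - (2 + w) = (1 - I) + (-2 - w) = -1 - I - w)
N(10)*C(0, G) = ((-10 + 10)/(-2 + 10))*(-1 - 1*0 - 1*126) = (0/8)*(-1 + 0 - 126) = ((⅛)*0)*(-127) = 0*(-127) = 0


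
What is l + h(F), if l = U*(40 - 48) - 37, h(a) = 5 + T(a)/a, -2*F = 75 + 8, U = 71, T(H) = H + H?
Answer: -598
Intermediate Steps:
T(H) = 2*H
F = -83/2 (F = -(75 + 8)/2 = -½*83 = -83/2 ≈ -41.500)
h(a) = 7 (h(a) = 5 + (2*a)/a = 5 + 2 = 7)
l = -605 (l = 71*(40 - 48) - 37 = 71*(-8) - 37 = -568 - 37 = -605)
l + h(F) = -605 + 7 = -598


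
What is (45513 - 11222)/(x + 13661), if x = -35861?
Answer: -34291/22200 ≈ -1.5446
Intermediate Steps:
(45513 - 11222)/(x + 13661) = (45513 - 11222)/(-35861 + 13661) = 34291/(-22200) = 34291*(-1/22200) = -34291/22200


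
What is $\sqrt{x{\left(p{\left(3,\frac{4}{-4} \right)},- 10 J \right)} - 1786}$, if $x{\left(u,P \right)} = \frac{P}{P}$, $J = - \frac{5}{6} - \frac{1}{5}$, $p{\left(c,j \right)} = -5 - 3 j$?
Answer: $i \sqrt{1785} \approx 42.249 i$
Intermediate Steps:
$J = - \frac{31}{30}$ ($J = \left(-5\right) \frac{1}{6} - \frac{1}{5} = - \frac{5}{6} - \frac{1}{5} = - \frac{31}{30} \approx -1.0333$)
$x{\left(u,P \right)} = 1$
$\sqrt{x{\left(p{\left(3,\frac{4}{-4} \right)},- 10 J \right)} - 1786} = \sqrt{1 - 1786} = \sqrt{-1785} = i \sqrt{1785}$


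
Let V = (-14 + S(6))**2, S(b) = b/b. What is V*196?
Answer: 33124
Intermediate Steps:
S(b) = 1
V = 169 (V = (-14 + 1)**2 = (-13)**2 = 169)
V*196 = 169*196 = 33124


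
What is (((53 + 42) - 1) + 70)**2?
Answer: 26896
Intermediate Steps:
(((53 + 42) - 1) + 70)**2 = ((95 - 1) + 70)**2 = (94 + 70)**2 = 164**2 = 26896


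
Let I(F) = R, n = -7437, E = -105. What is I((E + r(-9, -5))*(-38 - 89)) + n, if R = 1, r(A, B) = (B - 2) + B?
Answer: -7436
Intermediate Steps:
r(A, B) = -2 + 2*B (r(A, B) = (-2 + B) + B = -2 + 2*B)
I(F) = 1
I((E + r(-9, -5))*(-38 - 89)) + n = 1 - 7437 = -7436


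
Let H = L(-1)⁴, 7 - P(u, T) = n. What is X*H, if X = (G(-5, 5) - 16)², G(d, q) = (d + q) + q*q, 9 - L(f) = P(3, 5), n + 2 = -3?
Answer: 6561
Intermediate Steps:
n = -5 (n = -2 - 3 = -5)
P(u, T) = 12 (P(u, T) = 7 - 1*(-5) = 7 + 5 = 12)
L(f) = -3 (L(f) = 9 - 1*12 = 9 - 12 = -3)
G(d, q) = d + q + q² (G(d, q) = (d + q) + q² = d + q + q²)
H = 81 (H = (-3)⁴ = 81)
X = 81 (X = ((-5 + 5 + 5²) - 16)² = ((-5 + 5 + 25) - 16)² = (25 - 16)² = 9² = 81)
X*H = 81*81 = 6561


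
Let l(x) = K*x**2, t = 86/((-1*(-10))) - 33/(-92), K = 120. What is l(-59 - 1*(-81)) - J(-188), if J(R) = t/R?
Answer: 5022762521/86480 ≈ 58080.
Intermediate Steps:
t = 4121/460 (t = 86/10 - 33*(-1/92) = 86*(1/10) + 33/92 = 43/5 + 33/92 = 4121/460 ≈ 8.9587)
J(R) = 4121/(460*R)
l(x) = 120*x**2
l(-59 - 1*(-81)) - J(-188) = 120*(-59 - 1*(-81))**2 - 4121/(460*(-188)) = 120*(-59 + 81)**2 - 4121*(-1)/(460*188) = 120*22**2 - 1*(-4121/86480) = 120*484 + 4121/86480 = 58080 + 4121/86480 = 5022762521/86480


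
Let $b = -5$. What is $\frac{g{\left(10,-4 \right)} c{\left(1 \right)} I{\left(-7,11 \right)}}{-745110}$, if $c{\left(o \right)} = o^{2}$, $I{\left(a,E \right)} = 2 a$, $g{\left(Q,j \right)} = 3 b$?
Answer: $- \frac{7}{24837} \approx -0.00028184$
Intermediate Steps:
$g{\left(Q,j \right)} = -15$ ($g{\left(Q,j \right)} = 3 \left(-5\right) = -15$)
$\frac{g{\left(10,-4 \right)} c{\left(1 \right)} I{\left(-7,11 \right)}}{-745110} = \frac{- 15 \cdot 1^{2} \cdot 2 \left(-7\right)}{-745110} = \left(-15\right) 1 \left(-14\right) \left(- \frac{1}{745110}\right) = \left(-15\right) \left(-14\right) \left(- \frac{1}{745110}\right) = 210 \left(- \frac{1}{745110}\right) = - \frac{7}{24837}$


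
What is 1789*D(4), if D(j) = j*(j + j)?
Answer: 57248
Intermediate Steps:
D(j) = 2*j² (D(j) = j*(2*j) = 2*j²)
1789*D(4) = 1789*(2*4²) = 1789*(2*16) = 1789*32 = 57248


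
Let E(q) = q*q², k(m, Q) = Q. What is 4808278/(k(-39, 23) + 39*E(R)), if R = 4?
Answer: 4808278/2519 ≈ 1908.8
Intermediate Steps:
E(q) = q³
4808278/(k(-39, 23) + 39*E(R)) = 4808278/(23 + 39*4³) = 4808278/(23 + 39*64) = 4808278/(23 + 2496) = 4808278/2519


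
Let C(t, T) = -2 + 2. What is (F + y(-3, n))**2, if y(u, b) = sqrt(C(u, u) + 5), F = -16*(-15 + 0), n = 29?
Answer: (240 + sqrt(5))**2 ≈ 58678.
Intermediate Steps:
F = 240 (F = -16*(-15) = 240)
C(t, T) = 0
y(u, b) = sqrt(5) (y(u, b) = sqrt(0 + 5) = sqrt(5))
(F + y(-3, n))**2 = (240 + sqrt(5))**2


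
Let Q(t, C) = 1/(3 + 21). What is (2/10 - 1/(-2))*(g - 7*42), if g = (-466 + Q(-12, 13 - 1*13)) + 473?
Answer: -48209/240 ≈ -200.87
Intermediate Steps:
Q(t, C) = 1/24
g = 169/24 (g = (-466 + 1/24) + 473 = -11183/24 + 473 = 169/24 ≈ 7.0417)
(2/10 - 1/(-2))*(g - 7*42) = (2/10 - 1/(-2))*(169/24 - 7*42) = (2*(1/10) - 1*(-1/2))*(169/24 - 294) = (1/5 + 1/2)*(-6887/24) = (7/10)*(-6887/24) = -48209/240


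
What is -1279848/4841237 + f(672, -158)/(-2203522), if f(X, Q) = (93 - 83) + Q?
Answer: -1409728360790/5333886118357 ≈ -0.26430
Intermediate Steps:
f(X, Q) = 10 + Q
-1279848/4841237 + f(672, -158)/(-2203522) = -1279848/4841237 + (10 - 158)/(-2203522) = -1279848*1/4841237 - 148*(-1/2203522) = -1279848/4841237 + 74/1101761 = -1409728360790/5333886118357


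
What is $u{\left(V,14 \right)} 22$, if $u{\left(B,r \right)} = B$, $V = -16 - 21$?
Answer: $-814$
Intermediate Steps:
$V = -37$
$u{\left(V,14 \right)} 22 = \left(-37\right) 22 = -814$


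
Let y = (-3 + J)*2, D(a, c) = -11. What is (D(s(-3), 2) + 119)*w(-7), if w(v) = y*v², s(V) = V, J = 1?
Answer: -21168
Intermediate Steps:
y = -4 (y = (-3 + 1)*2 = -2*2 = -4)
w(v) = -4*v²
(D(s(-3), 2) + 119)*w(-7) = (-11 + 119)*(-4*(-7)²) = 108*(-4*49) = 108*(-196) = -21168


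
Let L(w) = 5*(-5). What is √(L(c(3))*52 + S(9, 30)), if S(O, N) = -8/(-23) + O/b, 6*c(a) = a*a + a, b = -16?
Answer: I*√11005017/92 ≈ 36.058*I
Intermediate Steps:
c(a) = a/6 + a²/6 (c(a) = (a*a + a)/6 = (a² + a)/6 = (a + a²)/6 = a/6 + a²/6)
L(w) = -25
S(O, N) = 8/23 - O/16 (S(O, N) = -8/(-23) + O/(-16) = -8*(-1/23) + O*(-1/16) = 8/23 - O/16)
√(L(c(3))*52 + S(9, 30)) = √(-25*52 + (8/23 - 1/16*9)) = √(-1300 + (8/23 - 9/16)) = √(-1300 - 79/368) = √(-478479/368) = I*√11005017/92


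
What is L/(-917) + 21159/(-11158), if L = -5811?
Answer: 6490905/1461698 ≈ 4.4407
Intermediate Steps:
L/(-917) + 21159/(-11158) = -5811/(-917) + 21159/(-11158) = -5811*(-1/917) + 21159*(-1/11158) = 5811/917 - 21159/11158 = 6490905/1461698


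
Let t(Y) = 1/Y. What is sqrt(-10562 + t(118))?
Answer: 7*I*sqrt(3001330)/118 ≈ 102.77*I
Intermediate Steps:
sqrt(-10562 + t(118)) = sqrt(-10562 + 1/118) = sqrt(-1246315/118) = 7*I*sqrt(3001330)/118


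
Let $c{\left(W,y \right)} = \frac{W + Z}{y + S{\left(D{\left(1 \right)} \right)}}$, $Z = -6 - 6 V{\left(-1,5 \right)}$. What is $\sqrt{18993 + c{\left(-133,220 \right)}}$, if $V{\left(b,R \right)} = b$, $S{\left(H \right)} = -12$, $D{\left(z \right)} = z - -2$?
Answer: $\frac{\sqrt{51355343}}{52} \approx 137.81$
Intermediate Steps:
$D{\left(z \right)} = 2 + z$ ($D{\left(z \right)} = z + 2 = 2 + z$)
$Z = 0$ ($Z = -6 - -6 = -6 + 6 = 0$)
$c{\left(W,y \right)} = \frac{W}{-12 + y}$ ($c{\left(W,y \right)} = \frac{W + 0}{y - 12} = \frac{W}{-12 + y}$)
$\sqrt{18993 + c{\left(-133,220 \right)}} = \sqrt{18993 - \frac{133}{-12 + 220}} = \sqrt{18993 - \frac{133}{208}} = \sqrt{\frac{3950411}{208}} = \frac{\sqrt{51355343}}{52}$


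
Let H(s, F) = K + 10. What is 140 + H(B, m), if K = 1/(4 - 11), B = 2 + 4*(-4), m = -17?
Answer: 1049/7 ≈ 149.86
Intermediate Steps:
B = -14 (B = 2 - 16 = -14)
K = -⅐ (K = 1/(-7) = -⅐ ≈ -0.14286)
H(s, F) = 69/7 (H(s, F) = -⅐ + 10 = 69/7)
140 + H(B, m) = 140 + 69/7 = 1049/7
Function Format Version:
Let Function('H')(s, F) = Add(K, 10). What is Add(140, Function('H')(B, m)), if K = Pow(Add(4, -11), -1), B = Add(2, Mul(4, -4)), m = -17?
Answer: Rational(1049, 7) ≈ 149.86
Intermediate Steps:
B = -14 (B = Add(2, -16) = -14)
K = Rational(-1, 7) (K = Pow(-7, -1) = Rational(-1, 7) ≈ -0.14286)
Function('H')(s, F) = Rational(69, 7) (Function('H')(s, F) = Add(Rational(-1, 7), 10) = Rational(69, 7))
Add(140, Function('H')(B, m)) = Add(140, Rational(69, 7)) = Rational(1049, 7)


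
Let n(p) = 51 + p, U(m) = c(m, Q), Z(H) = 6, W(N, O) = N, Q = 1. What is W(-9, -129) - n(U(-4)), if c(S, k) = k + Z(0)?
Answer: -67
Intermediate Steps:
c(S, k) = 6 + k (c(S, k) = k + 6 = 6 + k)
U(m) = 7 (U(m) = 6 + 1 = 7)
W(-9, -129) - n(U(-4)) = -9 - (51 + 7) = -9 - 1*58 = -9 - 58 = -67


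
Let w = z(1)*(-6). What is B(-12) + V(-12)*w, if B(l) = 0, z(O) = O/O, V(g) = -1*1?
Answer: 6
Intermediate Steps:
V(g) = -1
z(O) = 1
w = -6 (w = 1*(-6) = -6)
B(-12) + V(-12)*w = 0 - 1*(-6) = 0 + 6 = 6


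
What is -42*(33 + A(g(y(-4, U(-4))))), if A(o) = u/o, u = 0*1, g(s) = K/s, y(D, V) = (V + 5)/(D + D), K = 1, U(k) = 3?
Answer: -1386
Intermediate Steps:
y(D, V) = (5 + V)/(2*D) (y(D, V) = (5 + V)/((2*D)) = (5 + V)*(1/(2*D)) = (5 + V)/(2*D))
g(s) = 1/s
u = 0
A(o) = 0 (A(o) = 0/o = 0)
-42*(33 + A(g(y(-4, U(-4))))) = -42*(33 + 0) = -42*33 = -1386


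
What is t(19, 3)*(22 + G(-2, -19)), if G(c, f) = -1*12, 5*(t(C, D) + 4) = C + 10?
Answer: 18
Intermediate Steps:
t(C, D) = -2 + C/5 (t(C, D) = -4 + (C + 10)/5 = -4 + (10 + C)/5 = -4 + (2 + C/5) = -2 + C/5)
G(c, f) = -12
t(19, 3)*(22 + G(-2, -19)) = (-2 + (1/5)*19)*(22 - 12) = (-2 + 19/5)*10 = (9/5)*10 = 18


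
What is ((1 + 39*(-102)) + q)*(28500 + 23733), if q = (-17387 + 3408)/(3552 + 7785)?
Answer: -785257480708/3779 ≈ -2.0779e+8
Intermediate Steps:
q = -13979/11337 ≈ -1.2330
((1 + 39*(-102)) + q)*(28500 + 23733) = ((1 + 39*(-102)) - 13979/11337)*(28500 + 23733) = ((1 - 3978) - 13979/11337)*52233 = (-3977 - 13979/11337)*52233 = -45101228/11337*52233 = -785257480708/3779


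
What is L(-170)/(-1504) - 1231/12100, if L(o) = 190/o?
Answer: -7811077/77343200 ≈ -0.10099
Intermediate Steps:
L(-170)/(-1504) - 1231/12100 = (190/(-170))/(-1504) - 1231/12100 = (190*(-1/170))*(-1/1504) - 1231*1/12100 = -19/17*(-1/1504) - 1231/12100 = 19/25568 - 1231/12100 = -7811077/77343200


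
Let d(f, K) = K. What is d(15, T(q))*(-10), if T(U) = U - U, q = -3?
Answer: 0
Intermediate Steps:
T(U) = 0
d(15, T(q))*(-10) = 0*(-10) = 0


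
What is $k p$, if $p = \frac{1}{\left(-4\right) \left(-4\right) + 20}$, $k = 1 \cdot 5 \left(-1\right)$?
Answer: $- \frac{5}{36} \approx -0.13889$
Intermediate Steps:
$k = -5$ ($k = 5 \left(-1\right) = -5$)
$p = \frac{1}{36}$ ($p = \frac{1}{16 + 20} = \frac{1}{36} \approx 0.027778$)
$k p = \left(-5\right) \frac{1}{36} = - \frac{5}{36}$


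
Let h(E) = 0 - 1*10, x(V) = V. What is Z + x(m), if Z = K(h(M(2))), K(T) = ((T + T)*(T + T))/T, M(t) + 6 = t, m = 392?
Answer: 352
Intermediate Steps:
M(t) = -6 + t
h(E) = -10 (h(E) = 0 - 10 = -10)
K(T) = 4*T (K(T) = ((2*T)*(2*T))/T = (4*T²)/T = 4*T)
Z = -40 (Z = 4*(-10) = -40)
Z + x(m) = -40 + 392 = 352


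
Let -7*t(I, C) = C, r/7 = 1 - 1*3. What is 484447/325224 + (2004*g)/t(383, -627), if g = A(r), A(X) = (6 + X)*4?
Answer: -48562668145/67971816 ≈ -714.45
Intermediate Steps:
r = -14 (r = 7*(1 - 1*3) = 7*(1 - 3) = 7*(-2) = -14)
t(I, C) = -C/7
A(X) = 24 + 4*X
g = -32 (g = 24 + 4*(-14) = 24 - 56 = -32)
484447/325224 + (2004*g)/t(383, -627) = 484447/325224 + (2004*(-32))/((-⅐*(-627))) = 484447*(1/325224) - 64128/627/7 = 484447/325224 - 64128*7/627 = 484447/325224 - 149632/209 = -48562668145/67971816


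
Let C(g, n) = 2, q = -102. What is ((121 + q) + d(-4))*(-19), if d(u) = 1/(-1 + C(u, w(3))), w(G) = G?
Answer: -380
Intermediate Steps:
d(u) = 1 (d(u) = 1/(-1 + 2) = 1/1 = 1)
((121 + q) + d(-4))*(-19) = ((121 - 102) + 1)*(-19) = (19 + 1)*(-19) = 20*(-19) = -380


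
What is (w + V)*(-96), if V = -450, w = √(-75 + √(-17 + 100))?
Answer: 43200 - 96*√(-75 + √83) ≈ 43200.0 - 779.25*I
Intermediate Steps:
w = √(-75 + √83) ≈ 8.1172*I
(w + V)*(-96) = (√(-75 + √83) - 450)*(-96) = (-450 + √(-75 + √83))*(-96) = 43200 - 96*√(-75 + √83)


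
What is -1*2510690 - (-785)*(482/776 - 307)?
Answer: -1067464595/388 ≈ -2.7512e+6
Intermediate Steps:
-1*2510690 - (-785)*(482/776 - 307) = -2510690 - (-785)*(482*(1/776) - 307) = -2510690 - (-785)*(241/388 - 307) = -2510690 - (-785)*(-118875)/388 = -2510690 - 1*93316875/388 = -2510690 - 93316875/388 = -1067464595/388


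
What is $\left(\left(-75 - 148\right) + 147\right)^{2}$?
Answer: $5776$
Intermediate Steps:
$\left(\left(-75 - 148\right) + 147\right)^{2} = \left(-223 + 147\right)^{2} = \left(-76\right)^{2} = 5776$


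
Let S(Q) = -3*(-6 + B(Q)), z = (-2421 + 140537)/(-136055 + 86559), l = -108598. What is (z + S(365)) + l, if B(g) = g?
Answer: -1357152979/12374 ≈ -1.0968e+5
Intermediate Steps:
z = -34529/12374 (z = 138116/(-49496) = 138116*(-1/49496) = -34529/12374 ≈ -2.7904)
S(Q) = 18 - 3*Q (S(Q) = -3*(-6 + Q) = 18 - 3*Q)
(z + S(365)) + l = (-34529/12374 + (18 - 3*365)) - 108598 = (-34529/12374 + (18 - 1095)) - 108598 = (-34529/12374 - 1077) - 108598 = -13361327/12374 - 108598 = -1357152979/12374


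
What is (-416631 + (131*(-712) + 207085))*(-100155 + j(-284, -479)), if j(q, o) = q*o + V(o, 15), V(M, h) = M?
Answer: -10720362836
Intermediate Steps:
j(q, o) = o + o*q (j(q, o) = q*o + o = o*q + o = o + o*q)
(-416631 + (131*(-712) + 207085))*(-100155 + j(-284, -479)) = (-416631 + (131*(-712) + 207085))*(-100155 - 479*(1 - 284)) = (-416631 + (-93272 + 207085))*(-100155 - 479*(-283)) = (-416631 + 113813)*(-100155 + 135557) = -302818*35402 = -10720362836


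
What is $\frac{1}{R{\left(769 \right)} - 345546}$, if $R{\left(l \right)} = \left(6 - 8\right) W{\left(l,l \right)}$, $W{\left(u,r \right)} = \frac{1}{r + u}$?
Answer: $- \frac{769}{265724875} \approx -2.894 \cdot 10^{-6}$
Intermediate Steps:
$R{\left(l \right)} = - \frac{1}{l}$ ($R{\left(l \right)} = \frac{6 - 8}{l + l} = - \frac{2}{2 l} = - 2 \frac{1}{2 l} = - \frac{1}{l}$)
$\frac{1}{R{\left(769 \right)} - 345546} = \frac{1}{- \frac{1}{769} - 345546} = \frac{1}{- \frac{265724875}{769}} = - \frac{769}{265724875}$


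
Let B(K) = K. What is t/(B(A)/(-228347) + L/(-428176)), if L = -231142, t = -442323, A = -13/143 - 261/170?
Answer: -2888289547921479240/3525035390557 ≈ -8.1937e+5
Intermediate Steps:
A = -3041/1870 (A = -13*1/143 - 261*1/170 = -1/11 - 261/170 = -3041/1870 ≈ -1.6262)
t/(B(A)/(-228347) + L/(-428176)) = -442323/(-3041/1870/(-228347) - 231142/(-428176)) = -442323/(-3041/1870*(-1/228347) - 231142*(-1/428176)) = -442323/(3041/427008890 + 115571/214088) = -442323/3525035390557/6529819945880 = -442323*6529819945880/3525035390557 = -2888289547921479240/3525035390557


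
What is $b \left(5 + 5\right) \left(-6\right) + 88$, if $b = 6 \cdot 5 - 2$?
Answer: $-1592$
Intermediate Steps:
$b = 28$ ($b = 30 - 2 = 28$)
$b \left(5 + 5\right) \left(-6\right) + 88 = 28 \left(5 + 5\right) \left(-6\right) + 88 = 28 \cdot 10 \left(-6\right) + 88 = 28 \left(-60\right) + 88 = -1680 + 88 = -1592$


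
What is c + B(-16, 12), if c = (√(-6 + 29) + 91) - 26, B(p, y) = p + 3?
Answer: 52 + √23 ≈ 56.796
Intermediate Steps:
B(p, y) = 3 + p
c = 65 + √23 (c = (√23 + 91) - 26 = (91 + √23) - 26 = 65 + √23 ≈ 69.796)
c + B(-16, 12) = (65 + √23) + (3 - 16) = (65 + √23) - 13 = 52 + √23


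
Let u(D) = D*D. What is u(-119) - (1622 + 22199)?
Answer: -9660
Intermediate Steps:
u(D) = D²
u(-119) - (1622 + 22199) = (-119)² - (1622 + 22199) = 14161 - 1*23821 = 14161 - 23821 = -9660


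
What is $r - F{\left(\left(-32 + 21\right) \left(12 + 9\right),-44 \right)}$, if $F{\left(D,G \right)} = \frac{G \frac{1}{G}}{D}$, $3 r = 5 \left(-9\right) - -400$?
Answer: $\frac{9112}{77} \approx 118.34$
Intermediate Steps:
$r = \frac{355}{3}$ ($r = \frac{5 \left(-9\right) - -400}{3} = \frac{-45 + 400}{3} = \frac{1}{3} \cdot 355 = \frac{355}{3} \approx 118.33$)
$F{\left(D,G \right)} = \frac{1}{D}$ ($F{\left(D,G \right)} = 1 \frac{1}{D} = \frac{1}{D}$)
$r - F{\left(\left(-32 + 21\right) \left(12 + 9\right),-44 \right)} = \frac{355}{3} - \frac{1}{\left(-32 + 21\right) \left(12 + 9\right)} = \frac{355}{3} - \frac{1}{\left(-11\right) 21} = \frac{355}{3} - \frac{1}{-231} = \frac{355}{3} - - \frac{1}{231} = \frac{355}{3} + \frac{1}{231} = \frac{9112}{77}$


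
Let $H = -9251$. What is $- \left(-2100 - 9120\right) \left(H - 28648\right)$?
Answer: $-425226780$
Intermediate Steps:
$- \left(-2100 - 9120\right) \left(H - 28648\right) = - \left(-2100 - 9120\right) \left(-9251 - 28648\right) = - \left(-11220\right) \left(-37899\right) = \left(-1\right) 425226780 = -425226780$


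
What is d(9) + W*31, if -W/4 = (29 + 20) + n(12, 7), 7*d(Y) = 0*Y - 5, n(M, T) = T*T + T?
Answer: -91145/7 ≈ -13021.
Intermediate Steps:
n(M, T) = T + T² (n(M, T) = T² + T = T + T²)
d(Y) = -5/7 (d(Y) = (0*Y - 5)/7 = (0 - 5)/7 = (⅐)*(-5) = -5/7)
W = -420 (W = -4*((29 + 20) + 7*(1 + 7)) = -4*(49 + 7*8) = -4*(49 + 56) = -4*105 = -420)
d(9) + W*31 = -5/7 - 420*31 = -5/7 - 13020 = -91145/7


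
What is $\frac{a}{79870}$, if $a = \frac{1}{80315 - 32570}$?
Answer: $\frac{1}{3813393150} \approx 2.6223 \cdot 10^{-10}$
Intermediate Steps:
$a = \frac{1}{47745} \approx 2.0945 \cdot 10^{-5}$
$\frac{a}{79870} = \frac{1}{47745 \cdot 79870} = \frac{1}{47745} \cdot \frac{1}{79870} = \frac{1}{3813393150}$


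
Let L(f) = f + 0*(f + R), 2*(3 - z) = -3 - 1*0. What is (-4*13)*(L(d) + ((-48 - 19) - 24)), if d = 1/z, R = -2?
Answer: 42484/9 ≈ 4720.4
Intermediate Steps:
z = 9/2 (z = 3 - (-3 - 1*0)/2 = 3 - (-3 + 0)/2 = 3 - ½*(-3) = 3 + 3/2 = 9/2 ≈ 4.5000)
d = 2/9 (d = 1/(9/2) = 2/9 ≈ 0.22222)
L(f) = f (L(f) = f + 0*(f - 2) = f + 0*(-2 + f) = f + 0 = f)
(-4*13)*(L(d) + ((-48 - 19) - 24)) = (-4*13)*(2/9 + ((-48 - 19) - 24)) = -52*(2/9 + (-67 - 24)) = -52*(2/9 - 91) = -52*(-817/9) = 42484/9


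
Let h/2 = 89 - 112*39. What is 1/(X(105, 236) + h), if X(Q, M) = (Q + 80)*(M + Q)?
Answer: 1/54527 ≈ 1.8340e-5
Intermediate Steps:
h = -8558 (h = 2*(89 - 112*39) = 2*(89 - 4368) = 2*(-4279) = -8558)
X(Q, M) = (80 + Q)*(M + Q)
1/(X(105, 236) + h) = 1/((105² + 80*236 + 80*105 + 236*105) - 8558) = 1/((11025 + 18880 + 8400 + 24780) - 8558) = 1/(63085 - 8558) = 1/54527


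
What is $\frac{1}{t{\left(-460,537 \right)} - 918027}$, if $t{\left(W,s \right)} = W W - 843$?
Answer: $- \frac{1}{707270} \approx -1.4139 \cdot 10^{-6}$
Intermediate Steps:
$t{\left(W,s \right)} = -843 + W^{2}$ ($t{\left(W,s \right)} = W^{2} - 843 = -843 + W^{2}$)
$\frac{1}{t{\left(-460,537 \right)} - 918027} = \frac{1}{\left(-843 + \left(-460\right)^{2}\right) - 918027} = \frac{1}{\left(-843 + 211600\right) - 918027} = \frac{1}{210757 - 918027} = \frac{1}{-707270} = - \frac{1}{707270}$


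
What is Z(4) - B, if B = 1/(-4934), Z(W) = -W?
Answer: -19735/4934 ≈ -3.9998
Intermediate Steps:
B = -1/4934 ≈ -0.00020268
Z(4) - B = -1*4 - 1*(-1/4934) = -4 + 1/4934 = -19735/4934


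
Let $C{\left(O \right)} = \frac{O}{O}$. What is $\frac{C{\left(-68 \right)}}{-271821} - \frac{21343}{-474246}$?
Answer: $\frac{1933667119}{42970007322} \approx 0.045$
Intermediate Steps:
$C{\left(O \right)} = 1$
$\frac{C{\left(-68 \right)}}{-271821} - \frac{21343}{-474246} = 1 \frac{1}{-271821} - \frac{21343}{-474246} = 1 \left(- \frac{1}{271821}\right) - - \frac{21343}{474246} = - \frac{1}{271821} + \frac{21343}{474246} = \frac{1933667119}{42970007322}$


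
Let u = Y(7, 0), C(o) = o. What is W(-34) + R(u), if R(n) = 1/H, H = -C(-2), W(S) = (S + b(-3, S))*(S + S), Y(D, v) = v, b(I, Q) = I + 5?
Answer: 4353/2 ≈ 2176.5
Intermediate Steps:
b(I, Q) = 5 + I
W(S) = 2*S*(2 + S) (W(S) = (S + (5 - 3))*(S + S) = (S + 2)*(2*S) = (2 + S)*(2*S) = 2*S*(2 + S))
u = 0
H = 2 (H = -1*(-2) = 2)
R(n) = 1/2
W(-34) + R(u) = 2*(-34)*(2 - 34) + 1/2 = 2*(-34)*(-32) + 1/2 = 2176 + 1/2 = 4353/2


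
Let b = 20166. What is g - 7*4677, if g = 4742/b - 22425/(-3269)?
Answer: -1078887022579/32961327 ≈ -32732.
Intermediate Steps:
g = 233862074/32961327 (g = 4742/20166 - 22425/(-3269) = 4742*(1/20166) - 22425*(-1/3269) = 2371/10083 + 22425/3269 = 233862074/32961327 ≈ 7.0950)
g - 7*4677 = 233862074/32961327 - 7*4677 = 233862074/32961327 - 32739 = -1078887022579/32961327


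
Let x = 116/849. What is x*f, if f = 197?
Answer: 22852/849 ≈ 26.916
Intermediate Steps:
x = 116/849 (x = 116*(1/849) = 116/849 ≈ 0.13663)
x*f = (116/849)*197 = 22852/849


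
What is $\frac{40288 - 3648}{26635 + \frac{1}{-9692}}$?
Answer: $\frac{355114880}{258146419} \approx 1.3756$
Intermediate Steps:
$\frac{40288 - 3648}{26635 + \frac{1}{-9692}} = \frac{36640}{26635 - \frac{1}{9692}} = \frac{36640}{\frac{258146419}{9692}} = 36640 \cdot \frac{9692}{258146419} = \frac{355114880}{258146419}$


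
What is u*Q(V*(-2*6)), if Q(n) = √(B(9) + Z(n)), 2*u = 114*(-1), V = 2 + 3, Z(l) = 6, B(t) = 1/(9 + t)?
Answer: -19*√218/2 ≈ -140.27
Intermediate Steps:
V = 5
u = -57 (u = (114*(-1))/2 = (½)*(-114) = -57)
Q(n) = √218/6 (Q(n) = √(1/(9 + 9) + 6) = √(1/18 + 6) = √(109/18) = √218/6)
u*Q(V*(-2*6)) = -19*√218/2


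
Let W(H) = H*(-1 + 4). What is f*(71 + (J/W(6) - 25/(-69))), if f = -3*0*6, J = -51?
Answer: 0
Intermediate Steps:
f = 0 (f = 0*6 = 0)
W(H) = 3*H (W(H) = H*3 = 3*H)
f*(71 + (J/W(6) - 25/(-69))) = 0*(71 + (-51/(3*6) - 25/(-69))) = 0*(71 + (-51/18 - 25*(-1/69))) = 0*(71 + (-51*1/18 + 25/69)) = 0*(71 + (-17/6 + 25/69)) = 0*(71 - 341/138) = 0*(9457/138) = 0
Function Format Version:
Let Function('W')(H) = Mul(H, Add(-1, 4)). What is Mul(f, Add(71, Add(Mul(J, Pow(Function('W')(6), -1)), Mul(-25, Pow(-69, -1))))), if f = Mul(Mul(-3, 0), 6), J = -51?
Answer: 0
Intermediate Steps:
f = 0 (f = Mul(0, 6) = 0)
Function('W')(H) = Mul(3, H) (Function('W')(H) = Mul(H, 3) = Mul(3, H))
Mul(f, Add(71, Add(Mul(J, Pow(Function('W')(6), -1)), Mul(-25, Pow(-69, -1))))) = Mul(0, Add(71, Add(Mul(-51, Pow(Mul(3, 6), -1)), Mul(-25, Pow(-69, -1))))) = Mul(0, Add(71, Add(Mul(-51, Pow(18, -1)), Mul(-25, Rational(-1, 69))))) = Mul(0, Add(71, Add(Mul(-51, Rational(1, 18)), Rational(25, 69)))) = Mul(0, Add(71, Add(Rational(-17, 6), Rational(25, 69)))) = Mul(0, Add(71, Rational(-341, 138))) = Mul(0, Rational(9457, 138)) = 0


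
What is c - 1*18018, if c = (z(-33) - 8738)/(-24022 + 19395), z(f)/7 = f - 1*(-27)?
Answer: -83360506/4627 ≈ -18016.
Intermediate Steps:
z(f) = 189 + 7*f (z(f) = 7*(f - 1*(-27)) = 7*(f + 27) = 7*(27 + f) = 189 + 7*f)
c = 8780/4627 (c = ((189 + 7*(-33)) - 8738)/(-24022 + 19395) = ((189 - 231) - 8738)/(-4627) = (-42 - 8738)*(-1/4627) = -8780*(-1/4627) = 8780/4627 ≈ 1.8976)
c - 1*18018 = 8780/4627 - 1*18018 = 8780/4627 - 18018 = -83360506/4627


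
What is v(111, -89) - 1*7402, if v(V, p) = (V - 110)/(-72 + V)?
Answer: -288677/39 ≈ -7402.0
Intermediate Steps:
v(V, p) = (-110 + V)/(-72 + V)
v(111, -89) - 1*7402 = (-110 + 111)/(-72 + 111) - 1*7402 = 1/39 - 7402 = -288677/39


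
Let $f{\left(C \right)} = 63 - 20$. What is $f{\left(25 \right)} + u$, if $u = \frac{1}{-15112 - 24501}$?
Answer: $\frac{1703358}{39613} \approx 43.0$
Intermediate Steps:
$f{\left(C \right)} = 43$ ($f{\left(C \right)} = 63 - 20 = 43$)
$u = - \frac{1}{39613}$ ($u = \frac{1}{-39613} = - \frac{1}{39613} \approx -2.5244 \cdot 10^{-5}$)
$f{\left(25 \right)} + u = 43 - \frac{1}{39613} = \frac{1703358}{39613}$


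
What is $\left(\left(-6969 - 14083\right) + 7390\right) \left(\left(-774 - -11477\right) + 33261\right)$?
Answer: $-600636168$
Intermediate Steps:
$\left(\left(-6969 - 14083\right) + 7390\right) \left(\left(-774 - -11477\right) + 33261\right) = \left(-21052 + 7390\right) \left(\left(-774 + 11477\right) + 33261\right) = - 13662 \left(10703 + 33261\right) = \left(-13662\right) 43964 = -600636168$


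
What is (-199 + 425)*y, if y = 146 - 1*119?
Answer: 6102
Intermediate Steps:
y = 27 (y = 146 - 119 = 27)
(-199 + 425)*y = (-199 + 425)*27 = 226*27 = 6102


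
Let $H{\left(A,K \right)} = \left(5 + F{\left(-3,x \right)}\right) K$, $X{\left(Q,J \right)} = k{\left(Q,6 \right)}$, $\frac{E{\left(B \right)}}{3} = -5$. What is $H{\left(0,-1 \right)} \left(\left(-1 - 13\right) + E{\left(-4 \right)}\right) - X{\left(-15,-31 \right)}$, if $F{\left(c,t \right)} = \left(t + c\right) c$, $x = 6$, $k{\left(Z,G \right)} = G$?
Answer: $-122$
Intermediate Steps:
$E{\left(B \right)} = -15$ ($E{\left(B \right)} = 3 \left(-5\right) = -15$)
$X{\left(Q,J \right)} = 6$
$F{\left(c,t \right)} = c \left(c + t\right)$ ($F{\left(c,t \right)} = \left(c + t\right) c = c \left(c + t\right)$)
$H{\left(A,K \right)} = - 4 K$ ($H{\left(A,K \right)} = \left(5 - 3 \left(-3 + 6\right)\right) K = \left(5 - 9\right) K = - 4 K$)
$H{\left(0,-1 \right)} \left(\left(-1 - 13\right) + E{\left(-4 \right)}\right) - X{\left(-15,-31 \right)} = \left(-4\right) \left(-1\right) \left(\left(-1 - 13\right) - 15\right) - 6 = 4 \left(\left(-1 - 13\right) - 15\right) - 6 = 4 \left(-14 - 15\right) - 6 = 4 \left(-29\right) - 6 = -116 - 6 = -122$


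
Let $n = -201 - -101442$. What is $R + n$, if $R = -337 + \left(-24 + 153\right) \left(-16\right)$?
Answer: $98840$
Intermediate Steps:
$n = 101241$ ($n = -201 + 101442 = 101241$)
$R = -2401$ ($R = -337 + 129 \left(-16\right) = -337 - 2064 = -2401$)
$R + n = -2401 + 101241 = 98840$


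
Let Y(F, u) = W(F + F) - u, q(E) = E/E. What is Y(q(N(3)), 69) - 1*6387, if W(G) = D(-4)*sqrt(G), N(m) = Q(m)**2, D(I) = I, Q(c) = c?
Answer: -6456 - 4*sqrt(2) ≈ -6461.7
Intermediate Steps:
N(m) = m**2
W(G) = -4*sqrt(G)
q(E) = 1
Y(F, u) = -u - 4*sqrt(2)*sqrt(F) (Y(F, u) = -4*sqrt(F + F) - u = -4*sqrt(2)*sqrt(F) - u = -u - 4*sqrt(2)*sqrt(F))
Y(q(N(3)), 69) - 1*6387 = (-1*69 - 4*sqrt(2)*sqrt(1)) - 1*6387 = (-69 - 4*sqrt(2)*1) - 6387 = (-69 - 4*sqrt(2)) - 6387 = -6456 - 4*sqrt(2)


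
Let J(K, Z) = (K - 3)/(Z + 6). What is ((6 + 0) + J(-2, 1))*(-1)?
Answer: -37/7 ≈ -5.2857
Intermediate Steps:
J(K, Z) = (-3 + K)/(6 + Z)
((6 + 0) + J(-2, 1))*(-1) = ((6 + 0) + (-3 - 2)/(6 + 1))*(-1) = (6 - 5/7)*(-1) = (37/7)*(-1) = -37/7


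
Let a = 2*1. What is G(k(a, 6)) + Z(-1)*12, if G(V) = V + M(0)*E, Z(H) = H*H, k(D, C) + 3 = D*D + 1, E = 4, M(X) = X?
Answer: 14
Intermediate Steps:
a = 2
k(D, C) = -2 + D**2 (k(D, C) = -3 + (D*D + 1) = -3 + (D**2 + 1) = -3 + (1 + D**2) = -2 + D**2)
Z(H) = H**2
G(V) = V (G(V) = V + 0*4 = V + 0 = V)
G(k(a, 6)) + Z(-1)*12 = (-2 + 2**2) + (-1)**2*12 = (-2 + 4) + 1*12 = 2 + 12 = 14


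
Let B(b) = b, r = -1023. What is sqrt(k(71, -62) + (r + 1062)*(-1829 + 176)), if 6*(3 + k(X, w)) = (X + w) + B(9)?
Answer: 3*I*sqrt(7163) ≈ 253.9*I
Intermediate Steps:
k(X, w) = -3/2 + X/6 + w/6 (k(X, w) = -3 + ((X + w) + 9)/6 = -3 + (9 + X + w)/6 = -3 + (3/2 + X/6 + w/6) = -3/2 + X/6 + w/6)
sqrt(k(71, -62) + (r + 1062)*(-1829 + 176)) = sqrt((-3/2 + (1/6)*71 + (1/6)*(-62)) + (-1023 + 1062)*(-1829 + 176)) = sqrt((-3/2 + 71/6 - 31/3) + 39*(-1653)) = sqrt(0 - 64467) = sqrt(-64467) = 3*I*sqrt(7163)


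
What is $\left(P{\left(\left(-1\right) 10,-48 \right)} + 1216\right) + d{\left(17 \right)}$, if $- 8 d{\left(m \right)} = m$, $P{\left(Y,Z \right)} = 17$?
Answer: $\frac{9847}{8} \approx 1230.9$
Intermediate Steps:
$d{\left(m \right)} = - \frac{m}{8}$
$\left(P{\left(\left(-1\right) 10,-48 \right)} + 1216\right) + d{\left(17 \right)} = \left(17 + 1216\right) - \frac{17}{8} = 1233 - \frac{17}{8} = \frac{9847}{8}$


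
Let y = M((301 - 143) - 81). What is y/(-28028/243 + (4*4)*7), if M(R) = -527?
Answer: 128061/812 ≈ 157.71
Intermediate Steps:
y = -527
y/(-28028/243 + (4*4)*7) = -527/(-28028/243 + (4*4)*7) = -527/(-28028/243 + 16*7) = -527/(-77*364/243 + 112) = -527/(-28028/243 + 112) = -527/(-812/243) = -527*(-243/812) = 128061/812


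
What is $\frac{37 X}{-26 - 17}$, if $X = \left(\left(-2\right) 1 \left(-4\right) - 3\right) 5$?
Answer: $- \frac{925}{43} \approx -21.512$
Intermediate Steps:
$X = 25$ ($X = \left(\left(-2\right) \left(-4\right) - 3\right) 5 = \left(8 - 3\right) 5 = 5 \cdot 5 = 25$)
$\frac{37 X}{-26 - 17} = \frac{37 \cdot 25}{-26 - 17} = \frac{925}{-43} = 925 \left(- \frac{1}{43}\right) = - \frac{925}{43}$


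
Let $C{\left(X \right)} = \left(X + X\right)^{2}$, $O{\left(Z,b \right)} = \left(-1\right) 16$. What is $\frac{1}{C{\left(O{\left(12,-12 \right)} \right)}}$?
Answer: $\frac{1}{1024} \approx 0.00097656$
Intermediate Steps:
$O{\left(Z,b \right)} = -16$
$C{\left(X \right)} = 4 X^{2}$ ($C{\left(X \right)} = \left(2 X\right)^{2} = 4 X^{2}$)
$\frac{1}{C{\left(O{\left(12,-12 \right)} \right)}} = \frac{1}{4 \left(-16\right)^{2}} = \frac{1}{4 \cdot 256} = \frac{1}{1024}$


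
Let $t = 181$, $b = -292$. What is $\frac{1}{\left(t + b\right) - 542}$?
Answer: $- \frac{1}{653} \approx -0.0015314$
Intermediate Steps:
$\frac{1}{\left(t + b\right) - 542} = \frac{1}{\left(181 - 292\right) - 542} = \frac{1}{-111 - 542} = \frac{1}{-653} = - \frac{1}{653}$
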